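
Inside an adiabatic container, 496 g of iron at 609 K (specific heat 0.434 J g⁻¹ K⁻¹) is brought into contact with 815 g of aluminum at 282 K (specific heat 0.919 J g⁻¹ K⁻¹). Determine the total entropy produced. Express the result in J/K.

ΔS_total = 56.2 J/K

Energy balance: T_f = (m₁c₁T₁ + m₂c₂T₂)/(m₁c₁ + m₂c₂) = 355 K.
ΔS₁ = m₁c₁ ln(T_f/T₁) = 215.264 × ln(355/609) = -116.2 J/K.
ΔS₂ = m₂c₂ ln(T_f/T₂) = 748.985 × ln(355/282) = 172.4 J/K.
ΔS_total = -116.2 + 172.4 = 56.2 J/K.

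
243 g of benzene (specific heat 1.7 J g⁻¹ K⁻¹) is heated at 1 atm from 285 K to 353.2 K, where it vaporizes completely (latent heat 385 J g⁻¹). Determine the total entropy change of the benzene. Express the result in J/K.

Warming step: ΔS₁ = m c ln(T_tr/T_i) = 243 × 1.7 × ln(353.2/285) = 88.63 J/K.
Phase change: ΔS₂ = +mL/T_tr = 243 × 385 / 353.2 = 264.9 J/K.
ΔS_total = (88.63) + (264.9) = 354 J/K.

ΔS = 354 J/K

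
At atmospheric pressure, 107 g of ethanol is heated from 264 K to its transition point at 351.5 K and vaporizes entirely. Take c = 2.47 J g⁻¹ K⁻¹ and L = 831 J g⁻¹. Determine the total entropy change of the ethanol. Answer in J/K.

ΔS = 329 J/K

Warming step: ΔS₁ = m c ln(T_tr/T_i) = 107 × 2.47 × ln(351.5/264) = 75.66 J/K.
Phase change: ΔS₂ = +mL/T_tr = 107 × 831 / 351.5 = 253 J/K.
ΔS_total = (75.66) + (253) = 329 J/K.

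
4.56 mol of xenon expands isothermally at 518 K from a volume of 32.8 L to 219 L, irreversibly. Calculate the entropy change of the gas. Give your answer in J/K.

Entropy is a state function, so ΔS_gas depends only on the end states.
For an isothermal ideal gas ΔS_gas = nR ln(V₂/V₁) = 4.56 × 8.314 × ln(219/32.8) = 72 J/K.

ΔS_gas = 72 J/K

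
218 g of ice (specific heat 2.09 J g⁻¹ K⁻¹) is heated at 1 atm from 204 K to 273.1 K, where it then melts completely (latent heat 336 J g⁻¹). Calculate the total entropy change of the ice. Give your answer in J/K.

ΔS = 401 J/K

Warming step: ΔS₁ = m c ln(T_tr/T_i) = 218 × 2.09 × ln(273.1/204) = 132.9 J/K.
Phase change: ΔS₂ = +mL/T_tr = 218 × 336 / 273.1 = 268.2 J/K.
ΔS_total = (132.9) + (268.2) = 401 J/K.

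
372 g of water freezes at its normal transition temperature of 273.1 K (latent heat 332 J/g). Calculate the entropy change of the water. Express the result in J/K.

Heat released by the substance: Q = −mL = −372 × 332 = −123504 J.
At constant T, ΔS = Q_rev/T = −123504 / 273.1 = -452 J/K.

ΔS = -452 J/K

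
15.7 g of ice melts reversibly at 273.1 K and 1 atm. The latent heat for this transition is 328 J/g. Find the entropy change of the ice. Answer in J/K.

Heat absorbed by the substance: Q = mL = 15.7 × 328 = 5149.6 J.
At constant T, ΔS = Q_rev/T = 5149.6 / 273.1 = 18.9 J/K.

ΔS = 18.9 J/K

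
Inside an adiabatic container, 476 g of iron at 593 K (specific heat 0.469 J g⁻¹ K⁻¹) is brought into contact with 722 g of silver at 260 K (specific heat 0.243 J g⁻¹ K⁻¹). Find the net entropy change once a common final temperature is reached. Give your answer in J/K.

Energy balance: T_f = (m₁c₁T₁ + m₂c₂T₂)/(m₁c₁ + m₂c₂) = 446.46 K.
ΔS₁ = m₁c₁ ln(T_f/T₁) = 223.244 × ln(446.46/593) = -63.37 J/K.
ΔS₂ = m₂c₂ ln(T_f/T₂) = 175.446 × ln(446.46/260) = 94.86 J/K.
ΔS_total = -63.37 + 94.86 = 31.5 J/K.

ΔS_total = 31.5 J/K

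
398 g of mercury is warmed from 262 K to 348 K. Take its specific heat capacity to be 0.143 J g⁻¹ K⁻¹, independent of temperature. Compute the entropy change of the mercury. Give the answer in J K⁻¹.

ΔS = 16.2 J/K

ΔS = ∫dQ_rev/T = m c ln(T₂/T₁) = 398 × 0.143 × ln(348/262) = 16.2 J/K.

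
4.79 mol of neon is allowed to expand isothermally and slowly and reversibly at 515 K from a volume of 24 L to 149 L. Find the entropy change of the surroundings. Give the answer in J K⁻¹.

ΔS_surr = -72.7 J/K

For an isothermal ideal gas ΔS_gas = nR ln(V₂/V₁) = 4.79 × 8.314 × ln(149/24) = 72.7 J/K.
The process is reversible, so ΔS_surr = −ΔS_gas = -72.7 J/K and ΔS_universe = 0.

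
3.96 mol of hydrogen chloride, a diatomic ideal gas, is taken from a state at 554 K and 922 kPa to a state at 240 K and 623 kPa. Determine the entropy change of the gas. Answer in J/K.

ΔS = nC_p ln(T₂/T₁) − nR ln(P₂/P₁), with C_p = 7R/2 = 29.1 J mol⁻¹ K⁻¹ for a diatomic ideal gas.
ΔS = 3.96 × [29.1 × ln(240/554) − 8.314 × ln(623/922)] = -83.5 J/K.

ΔS = -83.5 J/K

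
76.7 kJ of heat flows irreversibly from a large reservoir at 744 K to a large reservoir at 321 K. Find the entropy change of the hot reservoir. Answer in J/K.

The hot reservoir loses heat Q, so ΔS_hot = −Q/T_H = −76700/744 = -103 J/K.

ΔS_hot = -103 J/K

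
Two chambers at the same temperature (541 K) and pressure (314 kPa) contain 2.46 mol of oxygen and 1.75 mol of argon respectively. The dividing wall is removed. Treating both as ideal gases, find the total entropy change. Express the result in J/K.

Mole fractions: x_A = 2.46/4.21 = 0.584, x_B = 0.416.
ΔS_mix = −R(n_A ln x_A + n_B ln x_B) = −8.314 × (2.46 ln 0.584 + 1.75 ln 0.416) = 23.8 J/K.

ΔS_mix = 23.8 J/K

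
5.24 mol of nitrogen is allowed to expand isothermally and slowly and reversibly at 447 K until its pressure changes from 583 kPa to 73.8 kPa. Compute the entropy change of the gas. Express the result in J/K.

For an isothermal ideal gas ΔS_gas = nR ln(P₁/P₂) = 5.24 × 8.314 × ln(583/73.8) = 90 J/K.

ΔS_gas = 90 J/K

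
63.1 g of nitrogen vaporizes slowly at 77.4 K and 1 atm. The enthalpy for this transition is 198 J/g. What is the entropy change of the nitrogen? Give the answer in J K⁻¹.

Heat absorbed by the substance: Q = mL = 63.1 × 198 = 12493.8 J.
At constant T, ΔS = Q_rev/T = 12493.8 / 77.4 = 161 J/K.

ΔS = 161 J/K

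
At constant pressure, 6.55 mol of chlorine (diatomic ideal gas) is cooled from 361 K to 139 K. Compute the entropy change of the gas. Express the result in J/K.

At constant pressure, ΔS = nC_p ln(T₂/T₁) with C_p = 7R/2 = 29.1 J mol⁻¹ K⁻¹.
ΔS = 6.55 × 29.1 × ln(139/361) = -182 J/K.

ΔS = -182 J/K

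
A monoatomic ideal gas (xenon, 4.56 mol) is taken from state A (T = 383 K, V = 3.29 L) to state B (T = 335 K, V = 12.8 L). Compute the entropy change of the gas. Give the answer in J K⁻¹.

Entropy is a state function: ΔS = nC_V ln(T₂/T₁) + nR ln(V₂/V₁), with C_V = 3R/2 = 12.47 J mol⁻¹ K⁻¹ for a monoatomic ideal gas.
ΔS = 4.56 × [12.47 × ln(335/383) + 8.314 × ln(12.8/3.29)] = 43.9 J/K.

ΔS = 43.9 J/K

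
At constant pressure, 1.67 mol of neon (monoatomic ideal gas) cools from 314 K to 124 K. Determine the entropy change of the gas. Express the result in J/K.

At constant pressure, ΔS = nC_p ln(T₂/T₁) with C_p = 5R/2 = 20.79 J mol⁻¹ K⁻¹.
ΔS = 1.67 × 20.79 × ln(124/314) = -32.3 J/K.

ΔS = -32.3 J/K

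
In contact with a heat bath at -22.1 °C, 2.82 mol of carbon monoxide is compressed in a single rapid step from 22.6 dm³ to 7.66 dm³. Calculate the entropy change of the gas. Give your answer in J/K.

ΔS_gas = -25.4 J/K

Entropy is a state function, so ΔS_gas depends only on the end states.
For an isothermal ideal gas ΔS_gas = nR ln(V₂/V₁) = 2.82 × 8.314 × ln(7.66/22.6) = -25.4 J/K.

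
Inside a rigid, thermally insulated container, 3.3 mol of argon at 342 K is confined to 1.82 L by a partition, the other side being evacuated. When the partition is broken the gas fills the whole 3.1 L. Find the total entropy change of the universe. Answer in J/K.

No heat is exchanged and no work is done, so the ideal-gas temperature stays constant.
Entropy is a state function; using a reversible isothermal path, ΔS_gas = nR ln(V₂/V₁) = 3.3 × 8.314 × ln(3.1/1.82) = 14.6 J/K.
The insulated surroundings exchange no heat, so ΔS_surr = 0 and ΔS_universe = ΔS_gas.

ΔS_universe = 14.6 J/K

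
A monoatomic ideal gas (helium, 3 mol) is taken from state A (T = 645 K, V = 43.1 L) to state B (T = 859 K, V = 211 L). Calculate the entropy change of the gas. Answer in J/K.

Entropy is a state function: ΔS = nC_V ln(T₂/T₁) + nR ln(V₂/V₁), with C_V = 3R/2 = 12.47 J mol⁻¹ K⁻¹ for a monoatomic ideal gas.
ΔS = 3 × [12.47 × ln(859/645) + 8.314 × ln(211/43.1)] = 50.3 J/K.

ΔS = 50.3 J/K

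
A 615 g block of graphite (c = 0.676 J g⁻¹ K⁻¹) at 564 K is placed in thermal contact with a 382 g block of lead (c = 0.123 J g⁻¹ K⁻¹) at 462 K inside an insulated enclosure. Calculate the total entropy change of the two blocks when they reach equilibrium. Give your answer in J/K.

Energy balance: T_f = (m₁c₁T₁ + m₂c₂T₂)/(m₁c₁ + m₂c₂) = 553.64 K.
ΔS₁ = m₁c₁ ln(T_f/T₁) = 415.74 × ln(553.64/564) = -7.7056 J/K.
ΔS₂ = m₂c₂ ln(T_f/T₂) = 46.986 × ln(553.64/462) = 8.5023 J/K.
ΔS_total = -7.7056 + 8.5023 = 0.797 J/K.

ΔS_total = 0.797 J/K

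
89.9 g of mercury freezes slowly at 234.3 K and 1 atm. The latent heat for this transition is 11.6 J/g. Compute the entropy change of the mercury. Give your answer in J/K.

Heat released by the substance: Q = −mL = −89.9 × 11.6 = −1042.84 J.
At constant T, ΔS = Q_rev/T = −1042.84 / 234.3 = -4.45 J/K.

ΔS = -4.45 J/K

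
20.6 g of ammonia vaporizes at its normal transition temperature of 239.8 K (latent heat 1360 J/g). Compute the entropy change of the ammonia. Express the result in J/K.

Heat absorbed by the substance: Q = mL = 20.6 × 1360 = 28016 J.
At constant T, ΔS = Q_rev/T = 28016 / 239.8 = 117 J/K.

ΔS = 117 J/K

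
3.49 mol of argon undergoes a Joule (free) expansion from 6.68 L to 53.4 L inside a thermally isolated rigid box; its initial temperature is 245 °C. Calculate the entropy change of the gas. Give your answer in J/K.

ΔS_gas = 60.3 J/K

No heat is exchanged and no work is done, so the ideal-gas temperature stays constant.
Entropy is a state function; using a reversible isothermal path, ΔS_gas = nR ln(V₂/V₁) = 3.49 × 8.314 × ln(53.4/6.68) = 60.3 J/K.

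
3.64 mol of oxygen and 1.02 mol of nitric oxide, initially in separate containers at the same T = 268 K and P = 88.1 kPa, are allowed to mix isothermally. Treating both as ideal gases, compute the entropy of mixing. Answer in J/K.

ΔS_mix = 20.4 J/K

Mole fractions: x_A = 3.64/4.66 = 0.781, x_B = 0.219.
ΔS_mix = −R(n_A ln x_A + n_B ln x_B) = −8.314 × (3.64 ln 0.781 + 1.02 ln 0.219) = 20.4 J/K.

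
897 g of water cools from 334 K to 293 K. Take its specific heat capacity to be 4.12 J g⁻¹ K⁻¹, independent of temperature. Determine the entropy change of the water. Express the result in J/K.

ΔS = ∫dQ_rev/T = m c ln(T₂/T₁) = 897 × 4.12 × ln(293/334) = -484 J/K.

ΔS = -484 J/K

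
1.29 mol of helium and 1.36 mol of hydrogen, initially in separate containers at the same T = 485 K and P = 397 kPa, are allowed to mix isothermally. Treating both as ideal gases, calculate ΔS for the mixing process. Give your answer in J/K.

Mole fractions: x_A = 1.29/2.65 = 0.487, x_B = 0.513.
ΔS_mix = −R(n_A ln x_A + n_B ln x_B) = −8.314 × (1.29 ln 0.487 + 1.36 ln 0.513) = 15.3 J/K.

ΔS_mix = 15.3 J/K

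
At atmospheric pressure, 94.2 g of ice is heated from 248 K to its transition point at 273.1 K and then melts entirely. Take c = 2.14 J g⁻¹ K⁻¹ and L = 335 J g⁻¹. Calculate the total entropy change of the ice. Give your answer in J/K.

ΔS = 135 J/K

Warming step: ΔS₁ = m c ln(T_tr/T_i) = 94.2 × 2.14 × ln(273.1/248) = 19.43 J/K.
Phase change: ΔS₂ = +mL/T_tr = 94.2 × 335 / 273.1 = 115.6 J/K.
ΔS_total = (19.43) + (115.6) = 135 J/K.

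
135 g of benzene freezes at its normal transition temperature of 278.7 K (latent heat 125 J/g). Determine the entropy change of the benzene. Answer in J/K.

ΔS = -60.5 J/K

Heat released by the substance: Q = −mL = −135 × 125 = −16875 J.
At constant T, ΔS = Q_rev/T = −16875 / 278.7 = -60.5 J/K.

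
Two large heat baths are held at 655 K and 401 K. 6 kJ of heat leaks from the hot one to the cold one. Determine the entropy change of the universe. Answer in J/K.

ΔS_total = 5.8 J/K

ΔS_hot = −Q/T_H = −6000/655 = -9.16 J/K and ΔS_cold = +Q/T_C = 6000/401 = 14.96 J/K.
ΔS_total = -9.16 + 14.96 = 5.8 J/K, positive as the second law requires.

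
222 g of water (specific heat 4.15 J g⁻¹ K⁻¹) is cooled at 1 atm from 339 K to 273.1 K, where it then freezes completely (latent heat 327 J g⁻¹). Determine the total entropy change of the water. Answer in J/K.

Cooling step: ΔS₁ = m c ln(T_tr/T_i) = 222 × 4.15 × ln(273.1/339) = -199.2 J/K.
Phase change: ΔS₂ = −mL/T_tr = −222 × 327 / 273.1 = -265.8 J/K.
ΔS_total = (-199.2) + (-265.8) = -465 J/K.

ΔS = -465 J/K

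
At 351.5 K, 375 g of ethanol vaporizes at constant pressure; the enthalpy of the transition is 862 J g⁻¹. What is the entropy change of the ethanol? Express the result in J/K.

ΔS = 920 J/K

Heat absorbed by the substance: Q = mL = 375 × 862 = 323250 J.
At constant T, ΔS = Q_rev/T = 323250 / 351.5 = 920 J/K.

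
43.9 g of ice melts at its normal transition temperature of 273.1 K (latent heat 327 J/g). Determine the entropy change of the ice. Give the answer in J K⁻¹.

ΔS = 52.6 J/K

Heat absorbed by the substance: Q = mL = 43.9 × 327 = 14355.3 J.
At constant T, ΔS = Q_rev/T = 14355.3 / 273.1 = 52.6 J/K.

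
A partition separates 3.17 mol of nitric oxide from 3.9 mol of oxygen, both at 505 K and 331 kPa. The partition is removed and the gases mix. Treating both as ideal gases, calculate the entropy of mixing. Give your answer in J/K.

Mole fractions: x_A = 3.17/7.07 = 0.448, x_B = 0.552.
ΔS_mix = −R(n_A ln x_A + n_B ln x_B) = −8.314 × (3.17 ln 0.448 + 3.9 ln 0.552) = 40.4 J/K.

ΔS_mix = 40.4 J/K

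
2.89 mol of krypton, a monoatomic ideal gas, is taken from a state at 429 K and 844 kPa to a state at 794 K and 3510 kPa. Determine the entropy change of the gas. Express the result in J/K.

ΔS = 2.74 J/K

ΔS = nC_p ln(T₂/T₁) − nR ln(P₂/P₁), with C_p = 5R/2 = 20.79 J mol⁻¹ K⁻¹ for a monoatomic ideal gas.
ΔS = 2.89 × [20.79 × ln(794/429) − 8.314 × ln(3510/844)] = 2.74 J/K.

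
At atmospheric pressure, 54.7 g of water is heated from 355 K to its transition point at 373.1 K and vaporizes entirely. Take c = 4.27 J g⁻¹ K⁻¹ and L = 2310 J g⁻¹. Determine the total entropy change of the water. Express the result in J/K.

ΔS = 350 J/K

Warming step: ΔS₁ = m c ln(T_tr/T_i) = 54.7 × 4.27 × ln(373.1/355) = 11.62 J/K.
Phase change: ΔS₂ = +mL/T_tr = 54.7 × 2310 / 373.1 = 338.7 J/K.
ΔS_total = (11.62) + (338.7) = 350 J/K.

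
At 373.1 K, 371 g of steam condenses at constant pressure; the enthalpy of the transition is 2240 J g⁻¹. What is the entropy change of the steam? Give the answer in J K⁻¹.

ΔS = -2230 J/K

Heat released by the substance: Q = −mL = −371 × 2240 = −831040 J.
At constant T, ΔS = Q_rev/T = −831040 / 373.1 = -2230 J/K.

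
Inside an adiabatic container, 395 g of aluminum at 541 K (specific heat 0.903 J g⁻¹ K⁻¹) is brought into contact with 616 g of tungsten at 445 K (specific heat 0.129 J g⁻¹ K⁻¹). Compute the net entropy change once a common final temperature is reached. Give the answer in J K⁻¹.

Energy balance: T_f = (m₁c₁T₁ + m₂c₂T₂)/(m₁c₁ + m₂c₂) = 523.51 K.
ΔS₁ = m₁c₁ ln(T_f/T₁) = 356.685 × ln(523.51/541) = -11.72 J/K.
ΔS₂ = m₂c₂ ln(T_f/T₂) = 79.464 × ln(523.51/445) = 12.91 J/K.
ΔS_total = -11.72 + 12.91 = 1.19 J/K.

ΔS_total = 1.19 J/K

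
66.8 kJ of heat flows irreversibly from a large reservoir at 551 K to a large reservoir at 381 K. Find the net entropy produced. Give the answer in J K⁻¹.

ΔS_total = 54.1 J/K

ΔS_hot = −Q/T_H = −66800/551 = -121.2 J/K and ΔS_cold = +Q/T_C = 66800/381 = 175.3 J/K.
ΔS_total = -121.2 + 175.3 = 54.1 J/K, positive as the second law requires.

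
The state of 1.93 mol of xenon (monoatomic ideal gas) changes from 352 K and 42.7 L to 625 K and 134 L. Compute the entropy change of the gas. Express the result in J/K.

Entropy is a state function: ΔS = nC_V ln(T₂/T₁) + nR ln(V₂/V₁), with C_V = 3R/2 = 12.47 J mol⁻¹ K⁻¹ for a monoatomic ideal gas.
ΔS = 1.93 × [12.47 × ln(625/352) + 8.314 × ln(134/42.7)] = 32.2 J/K.

ΔS = 32.2 J/K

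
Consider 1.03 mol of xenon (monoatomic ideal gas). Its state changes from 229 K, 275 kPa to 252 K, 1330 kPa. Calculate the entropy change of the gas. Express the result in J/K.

ΔS = -11.4 J/K

ΔS = nC_p ln(T₂/T₁) − nR ln(P₂/P₁), with C_p = 5R/2 = 20.79 J mol⁻¹ K⁻¹ for a monoatomic ideal gas.
ΔS = 1.03 × [20.79 × ln(252/229) − 8.314 × ln(1330/275)] = -11.4 J/K.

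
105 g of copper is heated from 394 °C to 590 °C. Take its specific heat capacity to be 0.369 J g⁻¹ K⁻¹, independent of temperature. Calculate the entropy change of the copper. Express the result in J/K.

ΔS = 9.98 J/K

In kelvin: T₁ = 667.15 K, T₂ = 863.15 K. ΔS = ∫dQ_rev/T = m c ln(T₂/T₁) = 105 × 0.369 × ln(863.15/667.15) = 9.98 J/K.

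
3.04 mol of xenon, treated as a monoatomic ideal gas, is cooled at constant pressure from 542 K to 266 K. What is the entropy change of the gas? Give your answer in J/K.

ΔS = -45 J/K

At constant pressure, ΔS = nC_p ln(T₂/T₁) with C_p = 5R/2 = 20.79 J mol⁻¹ K⁻¹.
ΔS = 3.04 × 20.79 × ln(266/542) = -45 J/K.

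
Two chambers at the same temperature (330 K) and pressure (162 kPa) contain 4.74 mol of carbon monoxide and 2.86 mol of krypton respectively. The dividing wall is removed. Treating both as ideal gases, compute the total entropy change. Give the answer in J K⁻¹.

Mole fractions: x_A = 4.74/7.6 = 0.624, x_B = 0.376.
ΔS_mix = −R(n_A ln x_A + n_B ln x_B) = −8.314 × (4.74 ln 0.624 + 2.86 ln 0.376) = 41.8 J/K.

ΔS_mix = 41.8 J/K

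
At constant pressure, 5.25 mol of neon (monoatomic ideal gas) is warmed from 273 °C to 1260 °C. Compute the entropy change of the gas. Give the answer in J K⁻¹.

In kelvin: T₁ = 546.15 K, T₂ = 1533.15 K. At constant pressure, ΔS = nC_p ln(T₂/T₁) with C_p = 5R/2 = 20.79 J mol⁻¹ K⁻¹.
ΔS = 5.25 × 20.79 × ln(1533.15/546.15) = 113 J/K.

ΔS = 113 J/K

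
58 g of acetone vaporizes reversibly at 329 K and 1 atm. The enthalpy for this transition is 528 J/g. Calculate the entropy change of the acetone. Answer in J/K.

ΔS = 93.1 J/K

Heat absorbed by the substance: Q = mL = 58 × 528 = 30624 J.
At constant T, ΔS = Q_rev/T = 30624 / 329 = 93.1 J/K.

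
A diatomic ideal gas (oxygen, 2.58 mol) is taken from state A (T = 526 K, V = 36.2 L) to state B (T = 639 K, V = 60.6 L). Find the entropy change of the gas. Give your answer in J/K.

Entropy is a state function: ΔS = nC_V ln(T₂/T₁) + nR ln(V₂/V₁), with C_V = 5R/2 = 20.79 J mol⁻¹ K⁻¹ for a diatomic ideal gas.
ΔS = 2.58 × [20.79 × ln(639/526) + 8.314 × ln(60.6/36.2)] = 21.5 J/K.

ΔS = 21.5 J/K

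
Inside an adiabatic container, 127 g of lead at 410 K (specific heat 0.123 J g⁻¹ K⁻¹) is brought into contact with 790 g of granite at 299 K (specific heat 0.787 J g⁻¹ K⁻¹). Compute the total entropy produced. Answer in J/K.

Energy balance: T_f = (m₁c₁T₁ + m₂c₂T₂)/(m₁c₁ + m₂c₂) = 301.72 K.
ΔS₁ = m₁c₁ ln(T_f/T₁) = 15.621 × ln(301.72/410) = -4.79 J/K.
ΔS₂ = m₂c₂ ln(T_f/T₂) = 621.73 × ln(301.72/299) = 5.631 J/K.
ΔS_total = -4.79 + 5.631 = 0.841 J/K.

ΔS_total = 0.841 J/K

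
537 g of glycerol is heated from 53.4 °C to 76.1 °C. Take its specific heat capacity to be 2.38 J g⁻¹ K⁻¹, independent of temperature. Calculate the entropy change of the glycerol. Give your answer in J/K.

ΔS = 85.9 J/K

In kelvin: T₁ = 326.55 K, T₂ = 349.25 K. ΔS = ∫dQ_rev/T = m c ln(T₂/T₁) = 537 × 2.38 × ln(349.25/326.55) = 85.9 J/K.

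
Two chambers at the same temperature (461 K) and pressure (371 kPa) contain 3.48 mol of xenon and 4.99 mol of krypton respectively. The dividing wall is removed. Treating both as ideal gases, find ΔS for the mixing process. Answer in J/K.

ΔS_mix = 47.7 J/K

Mole fractions: x_A = 3.48/8.47 = 0.411, x_B = 0.589.
ΔS_mix = −R(n_A ln x_A + n_B ln x_B) = −8.314 × (3.48 ln 0.411 + 4.99 ln 0.589) = 47.7 J/K.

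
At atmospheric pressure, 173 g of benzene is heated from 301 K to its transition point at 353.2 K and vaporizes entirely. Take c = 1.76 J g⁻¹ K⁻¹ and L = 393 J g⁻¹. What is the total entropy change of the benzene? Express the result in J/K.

Warming step: ΔS₁ = m c ln(T_tr/T_i) = 173 × 1.76 × ln(353.2/301) = 48.69 J/K.
Phase change: ΔS₂ = +mL/T_tr = 173 × 393 / 353.2 = 192.5 J/K.
ΔS_total = (48.69) + (192.5) = 241 J/K.

ΔS = 241 J/K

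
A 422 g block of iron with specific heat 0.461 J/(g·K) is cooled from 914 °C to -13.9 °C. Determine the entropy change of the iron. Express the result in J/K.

In kelvin: T₁ = 1187.15 K, T₂ = 259.25 K. ΔS = ∫dQ_rev/T = m c ln(T₂/T₁) = 422 × 0.461 × ln(259.25/1187.15) = -296 J/K.

ΔS = -296 J/K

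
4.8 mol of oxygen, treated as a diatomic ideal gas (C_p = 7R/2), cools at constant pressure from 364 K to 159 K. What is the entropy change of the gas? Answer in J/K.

At constant pressure, ΔS = nC_p ln(T₂/T₁) with C_p = 7R/2 = 29.1 J mol⁻¹ K⁻¹.
ΔS = 4.8 × 29.1 × ln(159/364) = -116 J/K.

ΔS = -116 J/K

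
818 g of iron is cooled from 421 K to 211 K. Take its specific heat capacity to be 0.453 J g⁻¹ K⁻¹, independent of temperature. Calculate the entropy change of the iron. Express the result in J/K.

ΔS = -256 J/K

ΔS = ∫dQ_rev/T = m c ln(T₂/T₁) = 818 × 0.453 × ln(211/421) = -256 J/K.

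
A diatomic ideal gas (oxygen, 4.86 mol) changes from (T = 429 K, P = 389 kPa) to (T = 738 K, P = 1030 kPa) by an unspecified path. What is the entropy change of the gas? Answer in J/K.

ΔS = nC_p ln(T₂/T₁) − nR ln(P₂/P₁), with C_p = 7R/2 = 29.1 J mol⁻¹ K⁻¹ for a diatomic ideal gas.
ΔS = 4.86 × [29.1 × ln(738/429) − 8.314 × ln(1030/389)] = 37.4 J/K.

ΔS = 37.4 J/K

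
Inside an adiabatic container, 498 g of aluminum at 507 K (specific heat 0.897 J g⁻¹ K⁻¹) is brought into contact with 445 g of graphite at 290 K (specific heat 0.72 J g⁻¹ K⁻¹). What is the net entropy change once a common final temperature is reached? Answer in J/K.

Energy balance: T_f = (m₁c₁T₁ + m₂c₂T₂)/(m₁c₁ + m₂c₂) = 416.36 K.
ΔS₁ = m₁c₁ ln(T_f/T₁) = 446.706 × ln(416.36/507) = -87.98 J/K.
ΔS₂ = m₂c₂ ln(T_f/T₂) = 320.4 × ln(416.36/290) = 115.9 J/K.
ΔS_total = -87.98 + 115.9 = 27.9 J/K.

ΔS_total = 27.9 J/K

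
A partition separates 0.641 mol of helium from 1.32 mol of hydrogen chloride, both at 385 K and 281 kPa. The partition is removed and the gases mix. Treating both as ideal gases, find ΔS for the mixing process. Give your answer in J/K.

Mole fractions: x_A = 0.641/1.96 = 0.327, x_B = 0.673.
ΔS_mix = −R(n_A ln x_A + n_B ln x_B) = −8.314 × (0.641 ln 0.327 + 1.32 ln 0.673) = 10.3 J/K.

ΔS_mix = 10.3 J/K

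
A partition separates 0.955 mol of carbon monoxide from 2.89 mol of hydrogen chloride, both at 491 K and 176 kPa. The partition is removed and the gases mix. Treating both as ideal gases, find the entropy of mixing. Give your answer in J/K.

ΔS_mix = 17.9 J/K

Mole fractions: x_A = 0.955/3.85 = 0.248, x_B = 0.752.
ΔS_mix = −R(n_A ln x_A + n_B ln x_B) = −8.314 × (0.955 ln 0.248 + 2.89 ln 0.752) = 17.9 J/K.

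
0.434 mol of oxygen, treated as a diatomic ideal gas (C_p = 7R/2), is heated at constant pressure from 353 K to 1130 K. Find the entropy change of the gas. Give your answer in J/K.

At constant pressure, ΔS = nC_p ln(T₂/T₁) with C_p = 7R/2 = 29.1 J mol⁻¹ K⁻¹.
ΔS = 0.434 × 29.1 × ln(1130/353) = 14.7 J/K.

ΔS = 14.7 J/K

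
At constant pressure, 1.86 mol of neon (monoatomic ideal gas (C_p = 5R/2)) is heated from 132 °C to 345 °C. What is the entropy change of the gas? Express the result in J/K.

In kelvin: T₁ = 405.15 K, T₂ = 618.15 K. At constant pressure, ΔS = nC_p ln(T₂/T₁) with C_p = 5R/2 = 20.79 J mol⁻¹ K⁻¹.
ΔS = 1.86 × 20.79 × ln(618.15/405.15) = 16.3 J/K.

ΔS = 16.3 J/K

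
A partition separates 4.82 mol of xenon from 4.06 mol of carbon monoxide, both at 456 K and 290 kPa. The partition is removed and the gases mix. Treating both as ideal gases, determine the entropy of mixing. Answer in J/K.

Mole fractions: x_A = 4.82/8.88 = 0.543, x_B = 0.457.
ΔS_mix = −R(n_A ln x_A + n_B ln x_B) = −8.314 × (4.82 ln 0.543 + 4.06 ln 0.457) = 50.9 J/K.

ΔS_mix = 50.9 J/K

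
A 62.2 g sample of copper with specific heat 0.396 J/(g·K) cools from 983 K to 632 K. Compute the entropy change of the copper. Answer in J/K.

ΔS = -10.9 J/K

ΔS = ∫dQ_rev/T = m c ln(T₂/T₁) = 62.2 × 0.396 × ln(632/983) = -10.9 J/K.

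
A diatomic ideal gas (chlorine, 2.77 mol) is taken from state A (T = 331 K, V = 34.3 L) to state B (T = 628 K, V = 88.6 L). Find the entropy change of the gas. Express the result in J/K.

ΔS = 58.7 J/K

Entropy is a state function: ΔS = nC_V ln(T₂/T₁) + nR ln(V₂/V₁), with C_V = 5R/2 = 20.79 J mol⁻¹ K⁻¹ for a diatomic ideal gas.
ΔS = 2.77 × [20.79 × ln(628/331) + 8.314 × ln(88.6/34.3)] = 58.7 J/K.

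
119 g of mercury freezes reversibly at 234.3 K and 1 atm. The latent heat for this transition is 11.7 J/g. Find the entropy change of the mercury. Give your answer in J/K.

Heat released by the substance: Q = −mL = −119 × 11.7 = −1392.3 J.
At constant T, ΔS = Q_rev/T = −1392.3 / 234.3 = -5.94 J/K.

ΔS = -5.94 J/K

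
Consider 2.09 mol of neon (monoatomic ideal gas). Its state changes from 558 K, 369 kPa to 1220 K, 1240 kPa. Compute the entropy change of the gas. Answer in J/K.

ΔS = nC_p ln(T₂/T₁) − nR ln(P₂/P₁), with C_p = 5R/2 = 20.79 J mol⁻¹ K⁻¹ for a monoatomic ideal gas.
ΔS = 2.09 × [20.79 × ln(1220/558) − 8.314 × ln(1240/369)] = 12.9 J/K.

ΔS = 12.9 J/K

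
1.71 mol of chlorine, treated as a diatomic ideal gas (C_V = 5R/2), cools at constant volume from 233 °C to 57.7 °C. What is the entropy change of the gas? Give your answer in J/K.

ΔS = -15.1 J/K

In kelvin: T₁ = 506.15 K, T₂ = 330.85 K. At constant volume, ΔS = nC_V ln(T₂/T₁) with C_V = 5R/2 = 20.79 J mol⁻¹ K⁻¹.
ΔS = 1.71 × 20.79 × ln(330.85/506.15) = -15.1 J/K.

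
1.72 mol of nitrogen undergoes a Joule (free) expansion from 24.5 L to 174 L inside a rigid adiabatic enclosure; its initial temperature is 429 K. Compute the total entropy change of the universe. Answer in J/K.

ΔS_universe = 28 J/K

No heat is exchanged and no work is done, so the ideal-gas temperature stays constant.
Entropy is a state function; using a reversible isothermal path, ΔS_gas = nR ln(V₂/V₁) = 1.72 × 8.314 × ln(174/24.5) = 28 J/K.
The insulated surroundings exchange no heat, so ΔS_surr = 0 and ΔS_universe = ΔS_gas.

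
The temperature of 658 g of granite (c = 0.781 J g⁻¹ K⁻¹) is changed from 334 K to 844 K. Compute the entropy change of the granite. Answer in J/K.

ΔS = ∫dQ_rev/T = m c ln(T₂/T₁) = 658 × 0.781 × ln(844/334) = 476 J/K.

ΔS = 476 J/K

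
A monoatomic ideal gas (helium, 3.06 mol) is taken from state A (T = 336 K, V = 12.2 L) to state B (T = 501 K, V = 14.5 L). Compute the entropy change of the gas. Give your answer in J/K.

ΔS = 19.6 J/K

Entropy is a state function: ΔS = nC_V ln(T₂/T₁) + nR ln(V₂/V₁), with C_V = 3R/2 = 12.47 J mol⁻¹ K⁻¹ for a monoatomic ideal gas.
ΔS = 3.06 × [12.47 × ln(501/336) + 8.314 × ln(14.5/12.2)] = 19.6 J/K.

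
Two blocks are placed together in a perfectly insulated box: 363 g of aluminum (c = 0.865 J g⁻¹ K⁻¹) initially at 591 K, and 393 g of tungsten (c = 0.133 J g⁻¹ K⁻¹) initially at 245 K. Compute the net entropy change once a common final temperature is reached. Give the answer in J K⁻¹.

Energy balance: T_f = (m₁c₁T₁ + m₂c₂T₂)/(m₁c₁ + m₂c₂) = 541.62 K.
ΔS₁ = m₁c₁ ln(T_f/T₁) = 313.995 × ln(541.62/591) = -27.39 J/K.
ΔS₂ = m₂c₂ ln(T_f/T₂) = 52.269 × ln(541.62/245) = 41.47 J/K.
ΔS_total = -27.39 + 41.47 = 14.1 J/K.

ΔS_total = 14.1 J/K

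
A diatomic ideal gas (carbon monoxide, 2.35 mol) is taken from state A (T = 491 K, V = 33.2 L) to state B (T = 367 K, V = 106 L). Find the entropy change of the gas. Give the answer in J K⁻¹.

ΔS = 8.46 J/K

Entropy is a state function: ΔS = nC_V ln(T₂/T₁) + nR ln(V₂/V₁), with C_V = 5R/2 = 20.79 J mol⁻¹ K⁻¹ for a diatomic ideal gas.
ΔS = 2.35 × [20.79 × ln(367/491) + 8.314 × ln(106/33.2)] = 8.46 J/K.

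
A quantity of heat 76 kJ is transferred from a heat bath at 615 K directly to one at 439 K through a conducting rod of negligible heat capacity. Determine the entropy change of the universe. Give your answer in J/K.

ΔS_total = 49.5 J/K

ΔS_hot = −Q/T_H = −76000/615 = -123.6 J/K and ΔS_cold = +Q/T_C = 76000/439 = 173.1 J/K.
ΔS_total = -123.6 + 173.1 = 49.5 J/K, positive as the second law requires.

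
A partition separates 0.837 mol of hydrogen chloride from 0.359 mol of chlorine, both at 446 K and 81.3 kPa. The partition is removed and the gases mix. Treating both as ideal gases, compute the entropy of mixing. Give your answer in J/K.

ΔS_mix = 6.08 J/K

Mole fractions: x_A = 0.837/1.2 = 0.7, x_B = 0.3.
ΔS_mix = −R(n_A ln x_A + n_B ln x_B) = −8.314 × (0.837 ln 0.7 + 0.359 ln 0.3) = 6.08 J/K.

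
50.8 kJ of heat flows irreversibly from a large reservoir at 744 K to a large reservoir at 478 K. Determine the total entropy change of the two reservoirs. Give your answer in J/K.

ΔS_hot = −Q/T_H = −50800/744 = -68.28 J/K and ΔS_cold = +Q/T_C = 50800/478 = 106.3 J/K.
ΔS_total = -68.28 + 106.3 = 38 J/K, positive as the second law requires.

ΔS_total = 38 J/K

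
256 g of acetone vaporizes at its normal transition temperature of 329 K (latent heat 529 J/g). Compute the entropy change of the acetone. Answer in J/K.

Heat absorbed by the substance: Q = mL = 256 × 529 = 135424 J.
At constant T, ΔS = Q_rev/T = 135424 / 329 = 412 J/K.

ΔS = 412 J/K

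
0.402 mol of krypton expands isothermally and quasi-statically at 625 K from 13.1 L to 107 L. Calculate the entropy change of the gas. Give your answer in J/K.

For an isothermal ideal gas ΔS_gas = nR ln(V₂/V₁) = 0.402 × 8.314 × ln(107/13.1) = 7.02 J/K.

ΔS_gas = 7.02 J/K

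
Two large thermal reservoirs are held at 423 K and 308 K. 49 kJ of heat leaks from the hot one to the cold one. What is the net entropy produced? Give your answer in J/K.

ΔS_hot = −Q/T_H = −49000/423 = -115.8 J/K and ΔS_cold = +Q/T_C = 49000/308 = 159.1 J/K.
ΔS_total = -115.8 + 159.1 = 43.3 J/K, positive as the second law requires.

ΔS_total = 43.3 J/K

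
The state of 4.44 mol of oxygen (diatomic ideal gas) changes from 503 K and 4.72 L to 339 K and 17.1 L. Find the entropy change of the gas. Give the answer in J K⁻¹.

Entropy is a state function: ΔS = nC_V ln(T₂/T₁) + nR ln(V₂/V₁), with C_V = 5R/2 = 20.79 J mol⁻¹ K⁻¹ for a diatomic ideal gas.
ΔS = 4.44 × [20.79 × ln(339/503) + 8.314 × ln(17.1/4.72)] = 11.1 J/K.

ΔS = 11.1 J/K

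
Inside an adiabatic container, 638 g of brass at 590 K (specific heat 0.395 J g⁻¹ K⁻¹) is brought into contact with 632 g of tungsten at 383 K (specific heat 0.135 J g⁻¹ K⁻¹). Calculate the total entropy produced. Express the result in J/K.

ΔS_total = 5.52 J/K

Energy balance: T_f = (m₁c₁T₁ + m₂c₂T₂)/(m₁c₁ + m₂c₂) = 537.64 K.
ΔS₁ = m₁c₁ ln(T_f/T₁) = 252.01 × ln(537.64/590) = -23.42 J/K.
ΔS₂ = m₂c₂ ln(T_f/T₂) = 85.32 × ln(537.64/383) = 28.94 J/K.
ΔS_total = -23.42 + 28.94 = 5.52 J/K.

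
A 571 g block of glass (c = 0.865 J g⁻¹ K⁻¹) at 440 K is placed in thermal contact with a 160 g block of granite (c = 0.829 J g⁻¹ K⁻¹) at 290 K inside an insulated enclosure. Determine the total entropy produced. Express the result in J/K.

Energy balance: T_f = (m₁c₁T₁ + m₂c₂T₂)/(m₁c₁ + m₂c₂) = 408.25 K.
ΔS₁ = m₁c₁ ln(T_f/T₁) = 493.915 × ln(408.25/440) = -37 J/K.
ΔS₂ = m₂c₂ ln(T_f/T₂) = 132.64 × ln(408.25/290) = 45.36 J/K.
ΔS_total = -37 + 45.36 = 8.36 J/K.

ΔS_total = 8.36 J/K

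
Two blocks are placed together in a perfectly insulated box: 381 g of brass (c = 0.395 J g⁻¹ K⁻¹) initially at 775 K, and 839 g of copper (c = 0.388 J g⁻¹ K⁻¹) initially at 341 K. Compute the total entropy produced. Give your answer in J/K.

Energy balance: T_f = (m₁c₁T₁ + m₂c₂T₂)/(m₁c₁ + m₂c₂) = 478.21 K.
ΔS₁ = m₁c₁ ln(T_f/T₁) = 150.495 × ln(478.21/775) = -72.66 J/K.
ΔS₂ = m₂c₂ ln(T_f/T₂) = 325.532 × ln(478.21/341) = 110.1 J/K.
ΔS_total = -72.66 + 110.1 = 37.4 J/K.

ΔS_total = 37.4 J/K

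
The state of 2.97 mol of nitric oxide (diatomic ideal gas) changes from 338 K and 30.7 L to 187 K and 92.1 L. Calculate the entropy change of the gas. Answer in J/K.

Entropy is a state function: ΔS = nC_V ln(T₂/T₁) + nR ln(V₂/V₁), with C_V = 5R/2 = 20.79 J mol⁻¹ K⁻¹ for a diatomic ideal gas.
ΔS = 2.97 × [20.79 × ln(187/338) + 8.314 × ln(92.1/30.7)] = -9.41 J/K.

ΔS = -9.41 J/K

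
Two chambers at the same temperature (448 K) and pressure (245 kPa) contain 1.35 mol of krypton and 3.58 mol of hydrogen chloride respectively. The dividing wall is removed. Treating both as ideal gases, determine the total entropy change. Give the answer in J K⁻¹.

ΔS_mix = 24.1 J/K

Mole fractions: x_A = 1.35/4.93 = 0.274, x_B = 0.726.
ΔS_mix = −R(n_A ln x_A + n_B ln x_B) = −8.314 × (1.35 ln 0.274 + 3.58 ln 0.726) = 24.1 J/K.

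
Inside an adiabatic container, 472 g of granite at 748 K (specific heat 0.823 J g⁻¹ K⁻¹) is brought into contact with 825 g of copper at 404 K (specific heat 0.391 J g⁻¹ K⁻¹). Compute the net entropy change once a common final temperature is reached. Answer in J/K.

ΔS_total = 32.3 J/K

Energy balance: T_f = (m₁c₁T₁ + m₂c₂T₂)/(m₁c₁ + m₂c₂) = 591.94 K.
ΔS₁ = m₁c₁ ln(T_f/T₁) = 388.456 × ln(591.94/748) = -90.9 J/K.
ΔS₂ = m₂c₂ ln(T_f/T₂) = 322.575 × ln(591.94/404) = 123.2 J/K.
ΔS_total = -90.9 + 123.2 = 32.3 J/K.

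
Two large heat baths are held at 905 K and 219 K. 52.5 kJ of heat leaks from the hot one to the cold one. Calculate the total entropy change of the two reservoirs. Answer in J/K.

ΔS_total = 182 J/K

ΔS_hot = −Q/T_H = −52500/905 = -58.01 J/K and ΔS_cold = +Q/T_C = 52500/219 = 239.7 J/K.
ΔS_total = -58.01 + 239.7 = 182 J/K, positive as the second law requires.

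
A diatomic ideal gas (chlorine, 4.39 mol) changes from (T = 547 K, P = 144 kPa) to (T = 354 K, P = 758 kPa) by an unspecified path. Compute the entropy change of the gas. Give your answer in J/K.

ΔS = nC_p ln(T₂/T₁) − nR ln(P₂/P₁), with C_p = 7R/2 = 29.1 J mol⁻¹ K⁻¹ for a diatomic ideal gas.
ΔS = 4.39 × [29.1 × ln(354/547) − 8.314 × ln(758/144)] = -116 J/K.

ΔS = -116 J/K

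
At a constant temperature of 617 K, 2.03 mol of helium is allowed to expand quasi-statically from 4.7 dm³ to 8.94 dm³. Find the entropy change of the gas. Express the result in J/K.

For an isothermal ideal gas ΔS_gas = nR ln(V₂/V₁) = 2.03 × 8.314 × ln(8.94/4.7) = 10.9 J/K.

ΔS_gas = 10.9 J/K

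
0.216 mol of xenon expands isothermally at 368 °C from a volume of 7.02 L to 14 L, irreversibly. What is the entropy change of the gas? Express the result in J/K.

ΔS_gas = 1.24 J/K

Entropy is a state function, so ΔS_gas depends only on the end states.
For an isothermal ideal gas ΔS_gas = nR ln(V₂/V₁) = 0.216 × 8.314 × ln(14/7.02) = 1.24 J/K.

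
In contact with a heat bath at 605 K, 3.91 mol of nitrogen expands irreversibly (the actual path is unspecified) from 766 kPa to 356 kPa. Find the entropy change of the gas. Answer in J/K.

Entropy is a state function, so ΔS_gas depends only on the end states.
For an isothermal ideal gas ΔS_gas = nR ln(P₁/P₂) = 3.91 × 8.314 × ln(766/356) = 24.9 J/K.

ΔS_gas = 24.9 J/K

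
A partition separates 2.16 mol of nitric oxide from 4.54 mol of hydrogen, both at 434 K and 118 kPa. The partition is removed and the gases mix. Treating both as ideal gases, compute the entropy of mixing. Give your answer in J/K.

ΔS_mix = 35 J/K

Mole fractions: x_A = 2.16/6.7 = 0.322, x_B = 0.678.
ΔS_mix = −R(n_A ln x_A + n_B ln x_B) = −8.314 × (2.16 ln 0.322 + 4.54 ln 0.678) = 35 J/K.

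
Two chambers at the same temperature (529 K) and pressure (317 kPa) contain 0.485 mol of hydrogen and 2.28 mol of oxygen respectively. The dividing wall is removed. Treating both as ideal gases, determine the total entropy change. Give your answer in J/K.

Mole fractions: x_A = 0.485/2.76 = 0.175, x_B = 0.825.
ΔS_mix = −R(n_A ln x_A + n_B ln x_B) = −8.314 × (0.485 ln 0.175 + 2.28 ln 0.825) = 10.7 J/K.

ΔS_mix = 10.7 J/K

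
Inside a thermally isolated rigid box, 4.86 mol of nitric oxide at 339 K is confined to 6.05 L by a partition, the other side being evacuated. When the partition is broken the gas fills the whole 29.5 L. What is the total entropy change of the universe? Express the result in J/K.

For an ideal gas in free expansion Q = 0 and W = 0, so T is unchanged.
Entropy is a state function; using a reversible isothermal path, ΔS_gas = nR ln(V₂/V₁) = 4.86 × 8.314 × ln(29.5/6.05) = 64 J/K.
The insulated surroundings exchange no heat, so ΔS_surr = 0 and ΔS_universe = ΔS_gas.

ΔS_universe = 64 J/K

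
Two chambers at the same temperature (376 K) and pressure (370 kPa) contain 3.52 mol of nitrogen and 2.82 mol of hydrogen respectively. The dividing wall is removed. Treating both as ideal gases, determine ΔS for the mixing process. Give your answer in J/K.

Mole fractions: x_A = 3.52/6.34 = 0.555, x_B = 0.445.
ΔS_mix = −R(n_A ln x_A + n_B ln x_B) = −8.314 × (3.52 ln 0.555 + 2.82 ln 0.445) = 36.2 J/K.

ΔS_mix = 36.2 J/K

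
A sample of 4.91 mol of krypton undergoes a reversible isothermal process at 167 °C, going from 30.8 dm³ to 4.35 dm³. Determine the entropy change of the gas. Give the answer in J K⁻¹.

ΔS_gas = -79.9 J/K

For an isothermal ideal gas ΔS_gas = nR ln(V₂/V₁) = 4.91 × 8.314 × ln(4.35/30.8) = -79.9 J/K.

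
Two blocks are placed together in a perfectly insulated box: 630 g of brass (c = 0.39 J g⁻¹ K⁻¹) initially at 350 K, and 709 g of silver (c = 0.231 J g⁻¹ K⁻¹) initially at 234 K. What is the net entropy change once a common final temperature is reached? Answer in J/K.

ΔS_total = 7.71 J/K

Energy balance: T_f = (m₁c₁T₁ + m₂c₂T₂)/(m₁c₁ + m₂c₂) = 303.6 K.
ΔS₁ = m₁c₁ ln(T_f/T₁) = 245.7 × ln(303.6/350) = -34.94 J/K.
ΔS₂ = m₂c₂ ln(T_f/T₂) = 163.779 × ln(303.6/234) = 42.65 J/K.
ΔS_total = -34.94 + 42.65 = 7.71 J/K.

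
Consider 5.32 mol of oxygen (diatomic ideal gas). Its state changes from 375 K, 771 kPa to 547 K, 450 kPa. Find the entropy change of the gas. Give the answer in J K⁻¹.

ΔS = nC_p ln(T₂/T₁) − nR ln(P₂/P₁), with C_p = 7R/2 = 29.1 J mol⁻¹ K⁻¹ for a diatomic ideal gas.
ΔS = 5.32 × [29.1 × ln(547/375) − 8.314 × ln(450/771)] = 82.3 J/K.

ΔS = 82.3 J/K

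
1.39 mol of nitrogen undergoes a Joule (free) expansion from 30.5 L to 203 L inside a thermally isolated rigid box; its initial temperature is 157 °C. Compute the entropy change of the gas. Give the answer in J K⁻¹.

No heat is exchanged and no work is done, so the ideal-gas temperature stays constant.
Entropy is a state function; using a reversible isothermal path, ΔS_gas = nR ln(V₂/V₁) = 1.39 × 8.314 × ln(203/30.5) = 21.9 J/K.

ΔS_gas = 21.9 J/K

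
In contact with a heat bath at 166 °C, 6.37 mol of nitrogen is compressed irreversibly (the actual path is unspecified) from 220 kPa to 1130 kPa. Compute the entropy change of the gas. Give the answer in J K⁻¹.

ΔS_gas = -86.7 J/K

Entropy is a state function, so ΔS_gas depends only on the end states.
For an isothermal ideal gas ΔS_gas = nR ln(P₁/P₂) = 6.37 × 8.314 × ln(220/1130) = -86.7 J/K.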